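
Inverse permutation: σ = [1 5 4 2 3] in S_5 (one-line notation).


To find σ⁻¹, swap domain and range:
σ(1) = 1 → σ⁻¹(1) = 1
σ(2) = 5 → σ⁻¹(5) = 2
σ(3) = 4 → σ⁻¹(4) = 3
σ(4) = 2 → σ⁻¹(2) = 4
σ(5) = 3 → σ⁻¹(3) = 5

σ⁻¹ = [1 4 5 3 2]


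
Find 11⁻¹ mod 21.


Use the extended Euclidean algorithm to write 1 = 11·s + 21·t; then s mod 21 is the inverse.
Euclidean algorithm:
  11 = 0·21 + 11
  21 = 1·11 + 10
  11 = 1·10 + 1
  10 = 10·1 + 0
gcd(11,21) = 1
Back-substitution gives: 11·(2) + 21·(-1) = 1
So 11⁻¹ ≡ 2 ≡ 2 (mod 21)
Check: 11 × 2 = 22 ≡ 1 (mod 21) ✓

11⁻¹ ≡ 2 (mod 21)


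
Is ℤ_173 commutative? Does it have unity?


ℤ_173 is a commutative ring with unity 1; 173 is prime, so ℤ_173 is a field (hence an integral domain)
Commutative: Yes
Integral domain: Yes
Has unity: Yes

ℤ_173: Commutative=Yes, Unity=Yes


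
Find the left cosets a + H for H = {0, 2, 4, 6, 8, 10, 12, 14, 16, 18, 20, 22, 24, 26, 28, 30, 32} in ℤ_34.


H = {0, 2, 4, 6, 8, 10, 12, 14, 16, 18, 20, 22, 24, 26, 28, 30, 32}, |H| = 17
Number of cosets = |G|/|H| = 34/17 = 2
0 + H = {0, 2, 4, 6, 8, 10, 12, 14, 16, 18, 20, 22, 24, 26, 28, 30, 32}
1 + H = {1, 3, 5, 7, 9, 11, 13, 15, 17, 19, 21, 23, 25, 27, 29, 31, 33}

Cosets: 0+H={0,2,4,6,8,10,12,14,16,18,20,22,24,26,28,30,32}; 1+H={1,3,5,7,9,11,13,15,17,19,21,23,25,27,29,31,33}


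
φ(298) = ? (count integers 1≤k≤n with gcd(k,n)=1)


Factor n: 298 = 2 × 149
φ(n) = n · ∏(1 - 1/p) over distinct primes p | n
φ(298) = 298 · (1 - 1/2) · (1 - 1/149) = 148

φ(298) = 148


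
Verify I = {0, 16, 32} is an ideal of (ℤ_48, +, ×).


Check ideal conditions for I = {0, 16, 32} in ℤ_48:
(1) I is an additive subgroup? Yes
(2) For r ∈ ℤ_48 and a ∈ I: r·a ∈ I? Yes

Yes, I is an ideal of ℤ_48


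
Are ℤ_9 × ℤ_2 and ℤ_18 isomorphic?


Comparing ℤ_9 × ℤ_2 and ℤ_18:
gcd(9,2) = 1, so ℤ_9 × ℤ_2 ≅ ℤ_18 (CRT)

Yes, ℤ_9 × ℤ_2 ≅ ℤ_18


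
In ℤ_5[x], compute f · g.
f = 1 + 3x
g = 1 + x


Expand and collect like terms; reduce coefficients mod 5:
x^0: 1·1 = 1 ≡ 1 (mod 5)
x^1: 1·1 + 3·1 = 4 ≡ 4 (mod 5)
x^2: 3·1 = 3 ≡ 3 (mod 5)
Result: 1 + 4x + 3x^2

f · g = 1 + 4x + 3x^2


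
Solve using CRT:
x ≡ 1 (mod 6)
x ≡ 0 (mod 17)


m₁ = 6, m₂ = 17, gcd = 1, so CRT applies. M = m₁·m₂ = 102
Let M₁ = M/m₁ = 17, M₂ = M/m₂ = 6
Find y₁ ≡ M₁⁻¹ (mod m₁): 17⁻¹ ≡ 5 (mod 6)
Find y₂ ≡ M₂⁻¹ (mod m₂): 6⁻¹ ≡ 3 (mod 17)
x = a₁·M₁·y₁ + a₂·M₂·y₂ = 1·17·5 + 0·6·3 = 85
Reduce mod 102: x ≡ 85
Check: 85 mod 6 = 1 ✓, 85 mod 17 = 0 ✓

x ≡ 85 (mod 102)


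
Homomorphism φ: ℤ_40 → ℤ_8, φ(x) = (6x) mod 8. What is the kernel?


Kernel = preimage of identity
ker(φ) = {x ∈ ℤ_40 : 6x ≡ 0 (mod 8)}. Since 8 | 40, φ is well-defined. The kernel is the cyclic subgroup ⟨4⟩ of ℤ_40 (order 10), i.e. {0, 4, 8, 12, 16, 20, 24, 28, 32, 36}

ker(φ) = {0, 4, 8, 12, 16, 20, 24, 28, 32, 36}


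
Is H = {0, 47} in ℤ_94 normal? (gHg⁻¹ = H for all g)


H = {0, 47} in ℤ_94
ℤ_94 is abelian; every subgroup of an abelian group is normal

Yes, normal subgroup


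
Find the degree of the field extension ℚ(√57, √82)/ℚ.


[ℚ(√57,√82):ℚ] = [ℚ(√57,√82):ℚ(√57)]·[ℚ(√57):ℚ] = 2·2 = 4

[ℚ(√57, √82)/ℚ] = 4


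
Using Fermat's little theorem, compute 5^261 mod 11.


Fermat's little theorem: if p is prime and gcd(a,p)=1, then a^(p-1) ≡ 1 (mod p)
p = 11 is prime, gcd(5,11) = 1
Reduce exponent: 261 mod 10 = 1
So 5^261 ≡ 5^1 (mod 11)
5^1 mod 11 = 5

5^261 ≡ 5 (mod 11)


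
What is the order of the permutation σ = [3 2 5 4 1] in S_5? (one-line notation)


Cycle decomposition: (1 3 5)
Cycle lengths: 3
Order = lcm(3) = 3

ord(σ) = 3


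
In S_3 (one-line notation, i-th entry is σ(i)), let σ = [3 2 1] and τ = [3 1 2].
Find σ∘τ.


σ∘τ: apply τ first, then σ
1 →τ 3 →σ 1
2 →τ 1 →σ 3
3 →τ 2 →σ 2

σ∘τ = [1 3 2]


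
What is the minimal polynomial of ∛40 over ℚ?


∛40 satisfies x³ - 40 = 0, irreducible over ℚ (no rational root; 40 is not a perfect cube)

Minimal polynomial: x³ - 40


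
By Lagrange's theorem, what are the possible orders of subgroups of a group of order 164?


Lagrange's theorem: |H| divides |G|
|G| = 164
Divisors of 164: 1, 2, 4, 41, 82, 164

Possible subgroup orders: {1, 2, 4, 41, 82, 164}


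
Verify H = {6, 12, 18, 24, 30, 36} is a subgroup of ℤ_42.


Subgroup test for H = {6, 12, 18, 24, 30, 36} in (ℤ_42, +):
(1) 0 ∈ H? No
(2) Closure: for all a,b ∈ H, (a+b) mod 42 ∈ H? No  [counterexample: 6 + 36 = 0 ∉ H]
(3) Inverses: for all a ∈ H, -a mod 42 ∈ H? Yes

No, H is not a subgroup of ℤ_42


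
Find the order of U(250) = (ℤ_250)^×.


U(n) is the group of units mod n; |U(n)| = φ(n)
|U(250)| = φ(250) = 100

|U(250) = (ℤ_250)^×| = 100


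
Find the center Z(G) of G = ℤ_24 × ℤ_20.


Z(G) = {g ∈ G | gx = xg for all x ∈ G}
Direct product of abelian groups is abelian, so Z(G) = G

Z(ℤ_24 × ℤ_20) = ℤ_24 × ℤ_20


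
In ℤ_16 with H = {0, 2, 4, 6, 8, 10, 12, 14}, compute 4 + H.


4 + H = {4 + h (mod 16) : h ∈ H}
4+0=4, 4+2=6, 4+4=8, 4+6=10, 4+8=12, 4+10=14, 4+12=0, 4+14=2
4 + H = {0, 2, 4, 6, 8, 10, 12, 14} = 0 + H

4 + H = {0, 2, 4, 6, 8, 10, 12, 14}


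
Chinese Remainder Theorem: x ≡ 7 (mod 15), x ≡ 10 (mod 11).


m₁ = 15, m₂ = 11, gcd = 1, so CRT applies. M = m₁·m₂ = 165
Let M₁ = M/m₁ = 11, M₂ = M/m₂ = 15
Find y₁ ≡ M₁⁻¹ (mod m₁): 11⁻¹ ≡ 11 (mod 15)
Find y₂ ≡ M₂⁻¹ (mod m₂): 15⁻¹ ≡ 3 (mod 11)
x = a₁·M₁·y₁ + a₂·M₂·y₂ = 7·11·11 + 10·15·3 = 1297
Reduce mod 165: x ≡ 142
Check: 142 mod 15 = 7 ✓, 142 mod 11 = 10 ✓

x ≡ 142 (mod 165)


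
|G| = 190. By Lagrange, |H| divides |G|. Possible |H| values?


Lagrange's theorem: |H| divides |G|
|G| = 190
Divisors of 190: 1, 2, 5, 10, 19, 38, 95, 190

Possible subgroup orders: {1, 2, 5, 10, 19, 38, 95, 190}


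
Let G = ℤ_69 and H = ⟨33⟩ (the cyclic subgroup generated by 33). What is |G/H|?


|⟨33⟩| = n / gcd(33, 69) = 69 / 3 = 23
H is normal (ℤ_69 is abelian).
|G/H| = |G| / |H| = 69 / 23 = 3

|G/H| = 3


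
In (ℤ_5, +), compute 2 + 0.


Operation: addition mod 5
2 + 0 = (a + b) mod 5 with a = 2, b = 0

2 + 0 = 2


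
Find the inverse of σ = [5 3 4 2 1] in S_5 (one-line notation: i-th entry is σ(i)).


To find σ⁻¹, swap domain and range:
σ(1) = 5 → σ⁻¹(5) = 1
σ(2) = 3 → σ⁻¹(3) = 2
σ(3) = 4 → σ⁻¹(4) = 3
σ(4) = 2 → σ⁻¹(2) = 4
σ(5) = 1 → σ⁻¹(1) = 5

σ⁻¹ = [5 4 2 3 1]


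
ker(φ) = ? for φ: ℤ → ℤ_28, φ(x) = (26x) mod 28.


Kernel = preimage of identity
ker(φ) = {x ∈ ℤ : 26x ≡ 0 (mod 28)}. gcd(26,28) = 2, so 26x ≡ 0 (mod 28) ⟺ x ≡ 0 (mod 28/2 = 14). Hence ker(φ) = 14ℤ

ker(φ) = 14ℤ


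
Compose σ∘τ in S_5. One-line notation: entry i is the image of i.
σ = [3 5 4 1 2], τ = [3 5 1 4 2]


σ∘τ: apply τ first, then σ
1 →τ 3 →σ 4
2 →τ 5 →σ 2
3 →τ 1 →σ 3
4 →τ 4 →σ 1
5 →τ 2 →σ 5

σ∘τ = [4 2 3 1 5]


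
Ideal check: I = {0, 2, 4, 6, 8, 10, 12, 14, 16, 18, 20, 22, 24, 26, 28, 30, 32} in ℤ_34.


Check ideal conditions for I = {0, 2, 4, 6, 8, 10, 12, 14, 16, 18, 20, 22, 24, 26, 28, 30, 32} in ℤ_34:
(1) I is an additive subgroup? Yes
(2) For r ∈ ℤ_34 and a ∈ I: r·a ∈ I? Yes

Yes, I is an ideal of ℤ_34


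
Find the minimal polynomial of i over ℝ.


i satisfies x² + 1 = 0, irreducible over ℝ

Minimal polynomial: x² + 1


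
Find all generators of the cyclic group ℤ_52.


g generates ℤ_n iff gcd(g,n) = 1
Prime factors of 52: 2, 13
Generators are g ∈ {1,...,51} not divisible by any of these primes.
Generators: {1, 3, 5, 7, 9, 11, 15, 17, 19, 21, 23, 25, 27, 29, 31, 33, 35, 37, 41, 43, 45, 47, 49, 51}
Number of generators = φ(52) = 24

Generators of ℤ_52 = {1, 3, 5, 7, 9, 11, 15, 17, 19, 21, 23, 25, 27, 29, 31, 33, 35, 37, 41, 43, 45, 47, 49, 51}


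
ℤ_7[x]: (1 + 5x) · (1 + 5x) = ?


Expand and collect like terms; reduce coefficients mod 7:
x^0: 1·1 = 1 ≡ 1 (mod 7)
x^1: 1·5 + 5·1 = 10 ≡ 3 (mod 7)
x^2: 5·5 = 25 ≡ 4 (mod 7)
Result: 1 + 3x + 4x^2

f · g = 1 + 3x + 4x^2


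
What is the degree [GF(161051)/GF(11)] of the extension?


GF(161051) = GF(11^5), so the extension degree is 5

[GF(161051)/GF(11)] = 5


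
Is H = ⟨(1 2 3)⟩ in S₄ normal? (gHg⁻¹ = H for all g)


H = ⟨(1 2 3)⟩ in S₄
(1 4)(1 2 3)(1 4)⁻¹ = (4 2 3) ∉ ⟨(1 2 3)⟩

No, not a normal subgroup


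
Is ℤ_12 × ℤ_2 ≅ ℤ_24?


Comparing ℤ_12 × ℤ_2 and ℤ_24:
gcd(12,2) = 2 ≠ 1. Max element order in ℤ_12×ℤ_2 is lcm(12,2) = 12 < 24, so it has no element of order 24

No, ℤ_12 × ℤ_2 ≇ ℤ_24


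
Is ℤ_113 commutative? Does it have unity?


ℤ_113 is a commutative ring with unity 1; 113 is prime, so ℤ_113 is a field (hence an integral domain)
Commutative: Yes
Integral domain: Yes
Has unity: Yes

ℤ_113: Commutative=Yes, Unity=Yes


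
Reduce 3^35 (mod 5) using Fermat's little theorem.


Fermat's little theorem: if p is prime and gcd(a,p)=1, then a^(p-1) ≡ 1 (mod p)
p = 5 is prime, gcd(3,5) = 1
Reduce exponent: 35 mod 4 = 3
So 3^35 ≡ 3^3 (mod 5)
3^3 mod 5 = 2

3^35 ≡ 2 (mod 5)


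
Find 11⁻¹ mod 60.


Use the extended Euclidean algorithm to write 1 = 11·s + 60·t; then s mod 60 is the inverse.
Euclidean algorithm:
  11 = 0·60 + 11
  60 = 5·11 + 5
  11 = 2·5 + 1
  5 = 5·1 + 0
gcd(11,60) = 1
Back-substitution gives: 11·(11) + 60·(-2) = 1
So 11⁻¹ ≡ 11 ≡ 11 (mod 60)
Check: 11 × 11 = 121 ≡ 1 (mod 60) ✓

11⁻¹ ≡ 11 (mod 60)


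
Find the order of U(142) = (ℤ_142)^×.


U(n) is the group of units mod n; |U(n)| = φ(n)
|U(142)| = φ(142) = 70

|U(142) = (ℤ_142)^×| = 70


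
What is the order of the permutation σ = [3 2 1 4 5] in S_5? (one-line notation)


Cycle decomposition: (1 3)
Cycle lengths: 2
Order = lcm(2) = 2

ord(σ) = 2


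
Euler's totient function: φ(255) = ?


Factor n: 255 = 3 × 5 × 17
φ(n) = n · ∏(1 - 1/p) over distinct primes p | n
φ(255) = 255 · (1 - 1/3) · (1 - 1/5) · (1 - 1/17) = 128

φ(255) = 128


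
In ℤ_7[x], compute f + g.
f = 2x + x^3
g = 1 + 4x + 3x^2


Add coefficients mod 7:
x^0: 0 + 1 = 1 (mod 7)
x^1: 2 + 4 = 6 (mod 7)
x^2: 0 + 3 = 3 (mod 7)
x^3: 1 + 0 = 1 (mod 7)
Result: 1 + 6x + 3x^2 + x^3

f + g = 1 + 6x + 3x^2 + x^3


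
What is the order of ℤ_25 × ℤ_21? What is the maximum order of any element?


|ℤ_25 × ℤ_21| = 25 × 21 = 525
Max element order = lcm(25,21) = 525
Cyclic? Yes (gcd=1)

|ℤ_25×ℤ_21| = 525, max element order = 525


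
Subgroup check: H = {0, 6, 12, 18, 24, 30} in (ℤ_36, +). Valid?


Subgroup test for H = {0, 6, 12, 18, 24, 30} in (ℤ_36, +):
(1) 0 ∈ H? Yes
(2) Closure: for all a,b ∈ H, (a+b) mod 36 ∈ H? Yes
(3) Inverses: for all a ∈ H, -a mod 36 ∈ H? Yes

Yes, H is a subgroup of ℤ_36


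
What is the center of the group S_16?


Z(G) = {g ∈ G | gx = xg for all x ∈ G}
S_n is non-abelian for n ≥ 3; Z(S_16) is trivial

Z(S_16) = {e}


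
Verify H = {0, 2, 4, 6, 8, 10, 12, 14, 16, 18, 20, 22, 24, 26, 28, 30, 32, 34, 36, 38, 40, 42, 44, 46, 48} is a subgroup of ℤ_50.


Subgroup test for H = {0, 2, 4, 6, 8, 10, 12, 14, 16, 18, 20, 22, 24, 26, 28, 30, 32, 34, 36, 38, 40, 42, 44, 46, 48} in (ℤ_50, +):
(1) 0 ∈ H? Yes
(2) Closure: for all a,b ∈ H, (a+b) mod 50 ∈ H? Yes
(3) Inverses: for all a ∈ H, -a mod 50 ∈ H? Yes

Yes, H is a subgroup of ℤ_50


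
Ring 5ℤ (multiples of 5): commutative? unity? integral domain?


5ℤ is a commutative ring under +,× but has no multiplicative identity (1 ∉ 5ℤ); it has no zero divisors, but without unity it is not an integral domain
Commutative: Yes
Integral domain: No
Has unity: No

5ℤ (multiples of 5): Commutative=Yes, Unity=No


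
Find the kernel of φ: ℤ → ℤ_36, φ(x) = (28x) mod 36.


Kernel = preimage of identity
ker(φ) = {x ∈ ℤ : 28x ≡ 0 (mod 36)}. gcd(28,36) = 4, so 28x ≡ 0 (mod 36) ⟺ x ≡ 0 (mod 36/4 = 9). Hence ker(φ) = 9ℤ

ker(φ) = 9ℤ


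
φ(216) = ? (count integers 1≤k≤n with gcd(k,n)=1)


Factor n: 216 = 2^3 × 3^3
φ(n) = n · ∏(1 - 1/p) over distinct primes p | n
φ(216) = 216 · (1 - 1/2) · (1 - 1/3) = 72

φ(216) = 72


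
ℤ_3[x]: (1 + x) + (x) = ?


Add coefficients mod 3:
x^0: 1 + 0 = 1 (mod 3)
x^1: 1 + 1 = 2 (mod 3)
Result: 1 + 2x

f + g = 1 + 2x


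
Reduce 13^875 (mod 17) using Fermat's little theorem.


Fermat's little theorem: if p is prime and gcd(a,p)=1, then a^(p-1) ≡ 1 (mod p)
p = 17 is prime, gcd(13,17) = 1
Reduce exponent: 875 mod 16 = 11
So 13^875 ≡ 13^11 (mod 17)
13^11 mod 17 = 4

13^875 ≡ 4 (mod 17)


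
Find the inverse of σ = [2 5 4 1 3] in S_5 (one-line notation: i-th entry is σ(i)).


To find σ⁻¹, swap domain and range:
σ(1) = 2 → σ⁻¹(2) = 1
σ(2) = 5 → σ⁻¹(5) = 2
σ(3) = 4 → σ⁻¹(4) = 3
σ(4) = 1 → σ⁻¹(1) = 4
σ(5) = 3 → σ⁻¹(3) = 5

σ⁻¹ = [4 1 5 3 2]


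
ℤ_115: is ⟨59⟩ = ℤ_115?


g generates ℤ_n iff gcd(g, n) = 1
gcd(59, 115) = 1
Since gcd = 1, 59 is a generator.

Yes, 59 generates ℤ_115


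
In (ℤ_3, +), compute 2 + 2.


Operation: addition mod 3
2 + 2 = (a + b) mod 3 with a = 2, b = 2

2 + 2 = 1


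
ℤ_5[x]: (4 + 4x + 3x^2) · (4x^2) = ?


Expand and collect like terms; reduce coefficients mod 5:
x^0: 4·0 = 0 ≡ 0 (mod 5)
x^1: 4·0 + 4·0 = 0 ≡ 0 (mod 5)
x^2: 4·4 + 4·0 + 3·0 = 16 ≡ 1 (mod 5)
x^3: 4·4 + 3·0 = 16 ≡ 1 (mod 5)
x^4: 3·4 = 12 ≡ 2 (mod 5)
Result: x^2 + x^3 + 2x^4

f · g = x^2 + x^3 + 2x^4


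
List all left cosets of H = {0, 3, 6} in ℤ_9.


H = {0, 3, 6}, |H| = 3
Number of cosets = |G|/|H| = 9/3 = 3
0 + H = {0, 3, 6}
1 + H = {1, 4, 7}
2 + H = {2, 5, 8}

Cosets: 0+H={0,3,6}; 1+H={1,4,7}; 2+H={2,5,8}


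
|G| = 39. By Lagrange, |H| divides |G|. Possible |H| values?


Lagrange's theorem: |H| divides |G|
|G| = 39
Divisors of 39: 1, 3, 13, 39

Possible subgroup orders: {1, 3, 13, 39}


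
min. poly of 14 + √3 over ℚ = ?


Let α = 14 + √3. Then α - 14 = √3, so (α - 14)² = 3, giving α² - 28α + 193 = 0. Degree 2 and α ∉ ℚ, so this is the minimal polynomial.

Minimal polynomial: x² - 28x + 193


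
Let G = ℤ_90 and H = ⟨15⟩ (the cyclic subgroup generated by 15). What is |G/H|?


|⟨15⟩| = n / gcd(15, 90) = 90 / 15 = 6
H is normal (ℤ_90 is abelian).
|G/H| = |G| / |H| = 90 / 6 = 15

|G/H| = 15


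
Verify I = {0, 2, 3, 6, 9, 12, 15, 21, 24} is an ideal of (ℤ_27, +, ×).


Check ideal conditions for I = {0, 2, 3, 6, 9, 12, 15, 21, 24} in ℤ_27:
(1) I is an additive subgroup? No
(2) For r ∈ ℤ_27 and a ∈ I: r·a ∈ I? No  [counterexample: r=2, a=2, r·a mod 27 = 4 ∉ I]

No, I is not an ideal of ℤ_27


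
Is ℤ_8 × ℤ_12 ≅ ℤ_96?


Comparing ℤ_8 × ℤ_12 and ℤ_96:
gcd(8,12) = 4 ≠ 1. Max element order in ℤ_8×ℤ_12 is lcm(8,12) = 24 < 96, so it has no element of order 96

No, ℤ_8 × ℤ_12 ≇ ℤ_96


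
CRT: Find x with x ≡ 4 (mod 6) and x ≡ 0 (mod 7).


m₁ = 6, m₂ = 7, gcd = 1, so CRT applies. M = m₁·m₂ = 42
Let M₁ = M/m₁ = 7, M₂ = M/m₂ = 6
Find y₁ ≡ M₁⁻¹ (mod m₁): 7⁻¹ ≡ 1 (mod 6)
Find y₂ ≡ M₂⁻¹ (mod m₂): 6⁻¹ ≡ 6 (mod 7)
x = a₁·M₁·y₁ + a₂·M₂·y₂ = 4·7·1 + 0·6·6 = 28
Reduce mod 42: x ≡ 28
Check: 28 mod 6 = 4 ✓, 28 mod 7 = 0 ✓

x ≡ 28 (mod 42)


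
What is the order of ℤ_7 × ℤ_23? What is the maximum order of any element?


|ℤ_7 × ℤ_23| = 7 × 23 = 161
Max element order = lcm(7,23) = 161
Cyclic? Yes (gcd=1)

|ℤ_7×ℤ_23| = 161, max element order = 161


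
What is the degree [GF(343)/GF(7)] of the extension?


GF(343) = GF(7^3), so the extension degree is 3

[GF(343)/GF(7)] = 3


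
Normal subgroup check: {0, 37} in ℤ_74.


H = {0, 37} in ℤ_74
ℤ_74 is abelian; every subgroup of an abelian group is normal

Yes, normal subgroup


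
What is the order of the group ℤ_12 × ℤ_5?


|A × B| = |A| · |B|
|ℤ_12 × ℤ_5| = 12 × 5 = 60

|ℤ_12 × ℤ_5| = 60


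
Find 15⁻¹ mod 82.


Use the extended Euclidean algorithm to write 1 = 15·s + 82·t; then s mod 82 is the inverse.
Euclidean algorithm:
  15 = 0·82 + 15
  82 = 5·15 + 7
  15 = 2·7 + 1
  7 = 7·1 + 0
gcd(15,82) = 1
Back-substitution gives: 15·(11) + 82·(-2) = 1
So 15⁻¹ ≡ 11 ≡ 11 (mod 82)
Check: 15 × 11 = 165 ≡ 1 (mod 82) ✓

15⁻¹ ≡ 11 (mod 82)


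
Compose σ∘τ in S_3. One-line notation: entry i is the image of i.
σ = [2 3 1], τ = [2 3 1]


σ∘τ: apply τ first, then σ
1 →τ 2 →σ 3
2 →τ 3 →σ 1
3 →τ 1 →σ 2

σ∘τ = [3 1 2]


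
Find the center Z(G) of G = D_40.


Z(G) = {g ∈ G | gx = xg for all x ∈ G}
For even n, Z(D_n) = {e, r^(n/2)}: the 180° rotation r^20 commutes with every reflection and rotation

Z(D_40) = {e, r^20}


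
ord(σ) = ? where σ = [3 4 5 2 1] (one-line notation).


Cycle decomposition: (1 3 5) (2 4)
Cycle lengths: 3, 2
Order = lcm(3, 2) = 6

ord(σ) = 6


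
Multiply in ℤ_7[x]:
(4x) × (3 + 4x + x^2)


Expand and collect like terms; reduce coefficients mod 7:
x^0: 0·3 = 0 ≡ 0 (mod 7)
x^1: 0·4 + 4·3 = 12 ≡ 5 (mod 7)
x^2: 0·1 + 4·4 = 16 ≡ 2 (mod 7)
x^3: 4·1 = 4 ≡ 4 (mod 7)
Result: 5x + 2x^2 + 4x^3

f · g = 5x + 2x^2 + 4x^3


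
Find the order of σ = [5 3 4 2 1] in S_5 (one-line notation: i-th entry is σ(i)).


Cycle decomposition: (1 5) (2 3 4)
Cycle lengths: 2, 3
Order = lcm(2, 3) = 6

ord(σ) = 6


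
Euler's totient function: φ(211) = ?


Factor n: 211 = 211
φ(n) = n · ∏(1 - 1/p) over distinct primes p | n
φ(211) = 211 · (1 - 1/211) = 210

φ(211) = 210


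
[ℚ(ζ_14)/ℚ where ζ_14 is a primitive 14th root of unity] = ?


[ℚ(ζ_n):ℚ] = deg Φ_n(x) = φ(n). Here φ(14) = 6

[ℚ(ζ_14)/ℚ where ζ_14 is a primitive 14th root of unity] = 6


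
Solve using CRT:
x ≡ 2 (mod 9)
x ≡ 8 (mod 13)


m₁ = 9, m₂ = 13, gcd = 1, so CRT applies. M = m₁·m₂ = 117
Let M₁ = M/m₁ = 13, M₂ = M/m₂ = 9
Find y₁ ≡ M₁⁻¹ (mod m₁): 13⁻¹ ≡ 7 (mod 9)
Find y₂ ≡ M₂⁻¹ (mod m₂): 9⁻¹ ≡ 3 (mod 13)
x = a₁·M₁·y₁ + a₂·M₂·y₂ = 2·13·7 + 8·9·3 = 398
Reduce mod 117: x ≡ 47
Check: 47 mod 9 = 2 ✓, 47 mod 13 = 8 ✓

x ≡ 47 (mod 117)


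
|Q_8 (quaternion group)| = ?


Q_8 = {±1, ±i, ±j, ±k}
|Q_8| = 8

|Q_8 (quaternion group)| = 8


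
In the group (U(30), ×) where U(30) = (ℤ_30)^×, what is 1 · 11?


Operation: multiplication mod 30
1 · 11 = (a × b) mod 30 with a = 1, b = 11

1 · 11 = 11


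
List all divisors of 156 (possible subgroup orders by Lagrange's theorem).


Lagrange's theorem: |H| divides |G|
|G| = 156
Divisors of 156: 1, 2, 3, 4, 6, 12, 13, 26, 39, 52, 78, 156

Possible subgroup orders: {1, 2, 3, 4, 6, 12, 13, 26, 39, 52, 78, 156}


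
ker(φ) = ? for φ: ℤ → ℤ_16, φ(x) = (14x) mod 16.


Kernel = preimage of identity
ker(φ) = {x ∈ ℤ : 14x ≡ 0 (mod 16)}. gcd(14,16) = 2, so 14x ≡ 0 (mod 16) ⟺ x ≡ 0 (mod 16/2 = 8). Hence ker(φ) = 8ℤ

ker(φ) = 8ℤ


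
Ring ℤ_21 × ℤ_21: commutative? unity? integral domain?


Direct product ring; commutative with unity (1,1); but (1,0)·(0,1) = (0,0) gives zero divisors, so not an integral domain
Commutative: Yes
Integral domain: No
Has unity: Yes

ℤ_21 × ℤ_21: Commutative=Yes, Unity=Yes


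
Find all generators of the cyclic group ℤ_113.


g generates ℤ_n iff gcd(g,n) = 1
Prime factors of 113: 113
Generators are g ∈ {1,...,112} not divisible by any of these primes.
Generators: {1, 2, 3, 4, 5, 6, 7, 8, 9, 10, 11, 12, 13, 14, 15, 16, 17, 18, 19, 20, 21, 22, 23, 24, 25, 26, 27, 28, 29, 30, 31, 32, 33, 34, 35, 36, 37, 38, 39, 40, 41, 42, 43, 44, 45, 46, 47, 48, 49, 50, 51, 52, 53, 54, 55, 56, 57, 58, 59, 60, 61, 62, 63, 64, 65, 66, 67, 68, 69, 70, 71, 72, 73, 74, 75, 76, 77, 78, 79, 80, 81, 82, 83, 84, 85, 86, 87, 88, 89, 90, 91, 92, 93, 94, 95, 96, 97, 98, 99, 100, 101, 102, 103, 104, 105, 106, 107, 108, 109, 110, 111, 112}
Number of generators = φ(113) = 112

Generators of ℤ_113 = {1, 2, 3, 4, 5, 6, 7, 8, 9, 10, 11, 12, 13, 14, 15, 16, 17, 18, 19, 20, 21, 22, 23, 24, 25, 26, 27, 28, 29, 30, 31, 32, 33, 34, 35, 36, 37, 38, 39, 40, 41, 42, 43, 44, 45, 46, 47, 48, 49, 50, 51, 52, 53, 54, 55, 56, 57, 58, 59, 60, 61, 62, 63, 64, 65, 66, 67, 68, 69, 70, 71, 72, 73, 74, 75, 76, 77, 78, 79, 80, 81, 82, 83, 84, 85, 86, 87, 88, 89, 90, 91, 92, 93, 94, 95, 96, 97, 98, 99, 100, 101, 102, 103, 104, 105, 106, 107, 108, 109, 110, 111, 112}


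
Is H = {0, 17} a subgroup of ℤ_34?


Subgroup test for H = {0, 17} in (ℤ_34, +):
(1) 0 ∈ H? Yes
(2) Closure: for all a,b ∈ H, (a+b) mod 34 ∈ H? Yes
(3) Inverses: for all a ∈ H, -a mod 34 ∈ H? Yes

Yes, H is a subgroup of ℤ_34


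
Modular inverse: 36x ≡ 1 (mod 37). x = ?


Use the extended Euclidean algorithm to write 1 = 36·s + 37·t; then s mod 37 is the inverse.
Euclidean algorithm:
  36 = 0·37 + 36
  37 = 1·36 + 1
  36 = 36·1 + 0
gcd(36,37) = 1
Back-substitution gives: 36·(-1) + 37·(1) = 1
So 36⁻¹ ≡ -1 ≡ 36 (mod 37)
Check: 36 × 36 = 1296 ≡ 1 (mod 37) ✓

36⁻¹ ≡ 36 (mod 37)


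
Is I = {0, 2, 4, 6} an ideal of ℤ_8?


Check ideal conditions for I = {0, 2, 4, 6} in ℤ_8:
(1) I is an additive subgroup? Yes
(2) For r ∈ ℤ_8 and a ∈ I: r·a ∈ I? Yes

Yes, I is an ideal of ℤ_8


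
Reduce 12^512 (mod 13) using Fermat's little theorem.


Fermat's little theorem: if p is prime and gcd(a,p)=1, then a^(p-1) ≡ 1 (mod p)
p = 13 is prime, gcd(12,13) = 1
Reduce exponent: 512 mod 12 = 8
So 12^512 ≡ 12^8 (mod 13)
12^8 mod 13 = 1

12^512 ≡ 1 (mod 13)


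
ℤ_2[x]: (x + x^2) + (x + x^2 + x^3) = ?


Add coefficients mod 2:
x^0: 0 + 0 = 0 (mod 2)
x^1: 1 + 1 = 0 (mod 2)
x^2: 1 + 1 = 0 (mod 2)
x^3: 0 + 1 = 1 (mod 2)
Result: x^3

f + g = x^3


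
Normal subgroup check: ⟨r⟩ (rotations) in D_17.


H = ⟨r⟩ (rotations) in D_17
The rotation subgroup ⟨r⟩ has index 2 in D_17, so it is normal

Yes, normal subgroup


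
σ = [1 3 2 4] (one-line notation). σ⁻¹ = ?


To find σ⁻¹, swap domain and range:
σ(1) = 1 → σ⁻¹(1) = 1
σ(2) = 3 → σ⁻¹(3) = 2
σ(3) = 2 → σ⁻¹(2) = 3
σ(4) = 4 → σ⁻¹(4) = 4

σ⁻¹ = [1 3 2 4]


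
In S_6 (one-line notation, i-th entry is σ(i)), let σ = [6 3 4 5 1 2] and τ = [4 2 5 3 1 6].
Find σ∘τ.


σ∘τ: apply τ first, then σ
1 →τ 4 →σ 5
2 →τ 2 →σ 3
3 →τ 5 →σ 1
4 →τ 3 →σ 4
5 →τ 1 →σ 6
6 →τ 6 →σ 2

σ∘τ = [5 3 1 4 6 2]


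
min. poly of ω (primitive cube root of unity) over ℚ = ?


ω satisfies x² + x + 1 = 0 (the cyclotomic polynomial Φ₃)

Minimal polynomial: x² + x + 1


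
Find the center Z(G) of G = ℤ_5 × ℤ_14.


Z(G) = {g ∈ G | gx = xg for all x ∈ G}
Direct product of abelian groups is abelian, so Z(G) = G

Z(ℤ_5 × ℤ_14) = ℤ_5 × ℤ_14


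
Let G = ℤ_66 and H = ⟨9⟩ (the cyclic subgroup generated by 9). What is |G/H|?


|⟨9⟩| = n / gcd(9, 66) = 66 / 3 = 22
H is normal (ℤ_66 is abelian).
|G/H| = |G| / |H| = 66 / 22 = 3

|G/H| = 3


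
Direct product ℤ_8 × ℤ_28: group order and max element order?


|ℤ_8 × ℤ_28| = 8 × 28 = 224
Max element order = lcm(8,28) = 56
Cyclic? No (gcd=4)

|ℤ_8×ℤ_28| = 224, max element order = 56


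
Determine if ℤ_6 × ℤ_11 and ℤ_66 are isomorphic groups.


Comparing ℤ_6 × ℤ_11 and ℤ_66:
gcd(6,11) = 1, so ℤ_6 × ℤ_11 ≅ ℤ_66 (CRT)

Yes, ℤ_6 × ℤ_11 ≅ ℤ_66


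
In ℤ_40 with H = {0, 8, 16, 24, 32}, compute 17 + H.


17 + H = {17 + h (mod 40) : h ∈ H}
17+0=17, 17+8=25, 17+16=33, 17+24=1, 17+32=9
17 + H = {1, 9, 17, 25, 33} = 1 + H

17 + H = {1, 9, 17, 25, 33}


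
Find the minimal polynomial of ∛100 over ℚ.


∛100 satisfies x³ - 100 = 0, irreducible over ℚ (no rational root; 100 is not a perfect cube)

Minimal polynomial: x³ - 100


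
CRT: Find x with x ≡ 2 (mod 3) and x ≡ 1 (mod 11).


m₁ = 3, m₂ = 11, gcd = 1, so CRT applies. M = m₁·m₂ = 33
Let M₁ = M/m₁ = 11, M₂ = M/m₂ = 3
Find y₁ ≡ M₁⁻¹ (mod m₁): 11⁻¹ ≡ 2 (mod 3)
Find y₂ ≡ M₂⁻¹ (mod m₂): 3⁻¹ ≡ 4 (mod 11)
x = a₁·M₁·y₁ + a₂·M₂·y₂ = 2·11·2 + 1·3·4 = 56
Reduce mod 33: x ≡ 23
Check: 23 mod 3 = 2 ✓, 23 mod 11 = 1 ✓

x ≡ 23 (mod 33)


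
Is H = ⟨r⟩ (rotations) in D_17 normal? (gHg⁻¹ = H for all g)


H = ⟨r⟩ (rotations) in D_17
The rotation subgroup ⟨r⟩ has index 2 in D_17, so it is normal

Yes, normal subgroup


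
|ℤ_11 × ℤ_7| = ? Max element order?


|ℤ_11 × ℤ_7| = 11 × 7 = 77
Max element order = lcm(11,7) = 77
Cyclic? Yes (gcd=1)

|ℤ_11×ℤ_7| = 77, max element order = 77


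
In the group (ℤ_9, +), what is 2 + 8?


Operation: addition mod 9
2 + 8 = (a + b) mod 9 with a = 2, b = 8

2 + 8 = 1


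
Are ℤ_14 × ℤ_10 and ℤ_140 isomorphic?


Comparing ℤ_14 × ℤ_10 and ℤ_140:
gcd(14,10) = 2 ≠ 1. Max element order in ℤ_14×ℤ_10 is lcm(14,10) = 70 < 140, so it has no element of order 140

No, ℤ_14 × ℤ_10 ≇ ℤ_140


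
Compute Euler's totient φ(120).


Factor n: 120 = 2^3 × 3 × 5
φ(n) = n · ∏(1 - 1/p) over distinct primes p | n
φ(120) = 120 · (1 - 1/2) · (1 - 1/3) · (1 - 1/5) = 32

φ(120) = 32


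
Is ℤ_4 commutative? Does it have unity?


ℤ_4 is a commutative ring with unity 1; 4 = 2×2 is composite, so 2·2 ≡ 0 gives zero divisors (not an integral domain)
Commutative: Yes
Integral domain: No
Has unity: Yes

ℤ_4: Commutative=Yes, Unity=Yes


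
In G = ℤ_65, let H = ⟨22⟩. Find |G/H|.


|⟨22⟩| = n / gcd(22, 65) = 65 / 1 = 65
H is normal (ℤ_65 is abelian).
|G/H| = |G| / |H| = 65 / 65 = 1

|G/H| = 1


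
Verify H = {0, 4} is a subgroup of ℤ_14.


Subgroup test for H = {0, 4} in (ℤ_14, +):
(1) 0 ∈ H? Yes
(2) Closure: for all a,b ∈ H, (a+b) mod 14 ∈ H? No  [counterexample: 4 + 4 = 8 ∉ H]
(3) Inverses: for all a ∈ H, -a mod 14 ∈ H? No

No, H is not a subgroup of ℤ_14


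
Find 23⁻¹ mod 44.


Use the extended Euclidean algorithm to write 1 = 23·s + 44·t; then s mod 44 is the inverse.
Euclidean algorithm:
  23 = 0·44 + 23
  44 = 1·23 + 21
  23 = 1·21 + 2
  21 = 10·2 + 1
  2 = 2·1 + 0
gcd(23,44) = 1
Back-substitution gives: 23·(-21) + 44·(11) = 1
So 23⁻¹ ≡ -21 ≡ 23 (mod 44)
Check: 23 × 23 = 529 ≡ 1 (mod 44) ✓

23⁻¹ ≡ 23 (mod 44)


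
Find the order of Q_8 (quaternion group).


Q_8 = {±1, ±i, ±j, ±k}
|Q_8| = 8

|Q_8 (quaternion group)| = 8


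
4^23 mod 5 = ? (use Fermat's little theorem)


Fermat's little theorem: if p is prime and gcd(a,p)=1, then a^(p-1) ≡ 1 (mod p)
p = 5 is prime, gcd(4,5) = 1
Reduce exponent: 23 mod 4 = 3
So 4^23 ≡ 4^3 (mod 5)
4^3 mod 5 = 4

4^23 ≡ 4 (mod 5)


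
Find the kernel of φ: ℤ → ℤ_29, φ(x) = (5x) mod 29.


Kernel = preimage of identity
ker(φ) = {x ∈ ℤ : 5x ≡ 0 (mod 29)}. gcd(5,29) = 1, so 5x ≡ 0 (mod 29) ⟺ x ≡ 0 (mod 29/1 = 29). Hence ker(φ) = 29ℤ

ker(φ) = 29ℤ


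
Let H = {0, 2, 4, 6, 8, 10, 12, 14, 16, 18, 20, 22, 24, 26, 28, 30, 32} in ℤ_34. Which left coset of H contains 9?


9 + H = {9 + h (mod 34) : h ∈ H}
9+0=9, 9+2=11, 9+4=13, 9+6=15, 9+8=17, 9+10=19, 9+12=21, 9+14=23, 9+16=25, 9+18=27, 9+20=29, 9+22=31, 9+24=33, 9+26=1, 9+28=3, 9+30=5, 9+32=7
9 + H = {1, 3, 5, 7, 9, 11, 13, 15, 17, 19, 21, 23, 25, 27, 29, 31, 33} = 1 + H

9 + H = {1, 3, 5, 7, 9, 11, 13, 15, 17, 19, 21, 23, 25, 27, 29, 31, 33}


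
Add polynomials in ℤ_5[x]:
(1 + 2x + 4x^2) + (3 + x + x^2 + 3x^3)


Add coefficients mod 5:
x^0: 1 + 3 = 4 (mod 5)
x^1: 2 + 1 = 3 (mod 5)
x^2: 4 + 1 = 0 (mod 5)
x^3: 0 + 3 = 3 (mod 5)
Result: 4 + 3x + 3x^3

f + g = 4 + 3x + 3x^3


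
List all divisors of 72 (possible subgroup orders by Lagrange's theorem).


Lagrange's theorem: |H| divides |G|
|G| = 72
Divisors of 72: 1, 2, 3, 4, 6, 8, 9, 12, 18, 24, 36, 72

Possible subgroup orders: {1, 2, 3, 4, 6, 8, 9, 12, 18, 24, 36, 72}


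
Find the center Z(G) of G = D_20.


Z(G) = {g ∈ G | gx = xg for all x ∈ G}
For even n, Z(D_n) = {e, r^(n/2)}: the 180° rotation r^10 commutes with every reflection and rotation

Z(D_20) = {e, r^10}


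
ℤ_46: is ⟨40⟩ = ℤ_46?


g generates ℤ_n iff gcd(g, n) = 1
gcd(40, 46) = 2
Since gcd = 2 ≠ 1, ⟨40⟩ has order 23 < 46, so 40 is not a generator.

No, 40 does not generate ℤ_46


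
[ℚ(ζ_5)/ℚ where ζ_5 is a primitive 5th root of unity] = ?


[ℚ(ζ_n):ℚ] = deg Φ_n(x) = φ(n). Here φ(5) = 4

[ℚ(ζ_5)/ℚ where ζ_5 is a primitive 5th root of unity] = 4


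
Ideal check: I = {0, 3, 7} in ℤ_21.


Check ideal conditions for I = {0, 3, 7} in ℤ_21:
(1) I is an additive subgroup? No
(2) For r ∈ ℤ_21 and a ∈ I: r·a ∈ I? No  [counterexample: r=2, a=3, r·a mod 21 = 6 ∉ I]

No, I is not an ideal of ℤ_21


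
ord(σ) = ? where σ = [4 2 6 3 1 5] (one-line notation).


Cycle decomposition: (1 4 3 6 5)
Cycle lengths: 5
Order = lcm(5) = 5

ord(σ) = 5


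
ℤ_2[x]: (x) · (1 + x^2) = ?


Expand and collect like terms; reduce coefficients mod 2:
x^0: 0·1 = 0 ≡ 0 (mod 2)
x^1: 0·0 + 1·1 = 1 ≡ 1 (mod 2)
x^2: 0·1 + 1·0 = 0 ≡ 0 (mod 2)
x^3: 1·1 = 1 ≡ 1 (mod 2)
Result: x + x^3

f · g = x + x^3


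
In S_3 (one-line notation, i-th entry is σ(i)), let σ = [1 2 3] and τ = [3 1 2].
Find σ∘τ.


σ∘τ: apply τ first, then σ
1 →τ 3 →σ 3
2 →τ 1 →σ 1
3 →τ 2 →σ 2

σ∘τ = [3 1 2]


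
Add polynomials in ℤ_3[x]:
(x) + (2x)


Add coefficients mod 3:
x^0: 0 + 0 = 0 (mod 3)
x^1: 1 + 2 = 0 (mod 3)
Result: 0

f + g = 0


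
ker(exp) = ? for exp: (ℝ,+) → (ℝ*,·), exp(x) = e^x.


Kernel = preimage of identity
ker(exp) = {x ∈ ℝ | e^x = 1} = {0}

ker(exp) = {0}


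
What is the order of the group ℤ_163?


ℤ_n has n elements.

|ℤ_163| = 163


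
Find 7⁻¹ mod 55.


Use the extended Euclidean algorithm to write 1 = 7·s + 55·t; then s mod 55 is the inverse.
Euclidean algorithm:
  7 = 0·55 + 7
  55 = 7·7 + 6
  7 = 1·6 + 1
  6 = 6·1 + 0
gcd(7,55) = 1
Back-substitution gives: 7·(8) + 55·(-1) = 1
So 7⁻¹ ≡ 8 ≡ 8 (mod 55)
Check: 7 × 8 = 56 ≡ 1 (mod 55) ✓

7⁻¹ ≡ 8 (mod 55)


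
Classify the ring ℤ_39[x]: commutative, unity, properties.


ℤ_39 has zero divisors (3·13 ≡ 0), and these lift to constant zero divisors in ℤ_39[x]; so not an integral domain
Commutative: Yes
Integral domain: No
Has unity: Yes

ℤ_39[x]: Commutative=Yes, Unity=Yes


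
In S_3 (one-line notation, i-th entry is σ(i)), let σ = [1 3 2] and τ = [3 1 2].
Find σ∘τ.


σ∘τ: apply τ first, then σ
1 →τ 3 →σ 2
2 →τ 1 →σ 1
3 →τ 2 →σ 3

σ∘τ = [2 1 3]


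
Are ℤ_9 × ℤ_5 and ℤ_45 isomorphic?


Comparing ℤ_9 × ℤ_5 and ℤ_45:
gcd(9,5) = 1, so ℤ_9 × ℤ_5 ≅ ℤ_45 (CRT)

Yes, ℤ_9 × ℤ_5 ≅ ℤ_45


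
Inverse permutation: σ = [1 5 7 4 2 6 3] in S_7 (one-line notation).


To find σ⁻¹, swap domain and range:
σ(1) = 1 → σ⁻¹(1) = 1
σ(2) = 5 → σ⁻¹(5) = 2
σ(3) = 7 → σ⁻¹(7) = 3
σ(4) = 4 → σ⁻¹(4) = 4
σ(5) = 2 → σ⁻¹(2) = 5
σ(6) = 6 → σ⁻¹(6) = 6
σ(7) = 3 → σ⁻¹(3) = 7

σ⁻¹ = [1 5 7 4 2 6 3]


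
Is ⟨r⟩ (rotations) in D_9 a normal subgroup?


H = ⟨r⟩ (rotations) in D_9
The rotation subgroup ⟨r⟩ has index 2 in D_9, so it is normal

Yes, normal subgroup


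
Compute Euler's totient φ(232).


Factor n: 232 = 2^3 × 29
φ(n) = n · ∏(1 - 1/p) over distinct primes p | n
φ(232) = 232 · (1 - 1/2) · (1 - 1/29) = 112

φ(232) = 112


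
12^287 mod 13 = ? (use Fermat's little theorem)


Fermat's little theorem: if p is prime and gcd(a,p)=1, then a^(p-1) ≡ 1 (mod p)
p = 13 is prime, gcd(12,13) = 1
Reduce exponent: 287 mod 12 = 11
So 12^287 ≡ 12^11 (mod 13)
12^11 mod 13 = 12

12^287 ≡ 12 (mod 13)


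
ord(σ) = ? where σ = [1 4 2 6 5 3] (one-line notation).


Cycle decomposition: (2 4 6 3)
Cycle lengths: 4
Order = lcm(4) = 4

ord(σ) = 4


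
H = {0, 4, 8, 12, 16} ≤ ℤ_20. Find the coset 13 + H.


13 + H = {13 + h (mod 20) : h ∈ H}
13+0=13, 13+4=17, 13+8=1, 13+12=5, 13+16=9
13 + H = {1, 5, 9, 13, 17} = 1 + H

13 + H = {1, 5, 9, 13, 17}


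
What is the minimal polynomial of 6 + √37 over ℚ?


Let α = 6 + √37. Then α - 6 = √37, so (α - 6)² = 37, giving α² - 12α - 1 = 0. Degree 2 and α ∉ ℚ, so this is the minimal polynomial.

Minimal polynomial: x² - 12x - 1


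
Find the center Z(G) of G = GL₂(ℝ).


Z(G) = {g ∈ G | gx = xg for all x ∈ G}
Only scalar multiples of the identity commute with all invertible matrices

Z(GL₂(ℝ)) = {aI : a ∈ ℝ, a ≠ 0}


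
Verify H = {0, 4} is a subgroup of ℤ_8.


Subgroup test for H = {0, 4} in (ℤ_8, +):
(1) 0 ∈ H? Yes
(2) Closure: for all a,b ∈ H, (a+b) mod 8 ∈ H? Yes
(3) Inverses: for all a ∈ H, -a mod 8 ∈ H? Yes

Yes, H is a subgroup of ℤ_8


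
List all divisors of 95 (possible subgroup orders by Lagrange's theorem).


Lagrange's theorem: |H| divides |G|
|G| = 95
Divisors of 95: 1, 5, 19, 95

Possible subgroup orders: {1, 5, 19, 95}


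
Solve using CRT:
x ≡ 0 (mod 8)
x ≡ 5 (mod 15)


m₁ = 8, m₂ = 15, gcd = 1, so CRT applies. M = m₁·m₂ = 120
Let M₁ = M/m₁ = 15, M₂ = M/m₂ = 8
Find y₁ ≡ M₁⁻¹ (mod m₁): 15⁻¹ ≡ 7 (mod 8)
Find y₂ ≡ M₂⁻¹ (mod m₂): 8⁻¹ ≡ 2 (mod 15)
x = a₁·M₁·y₁ + a₂·M₂·y₂ = 0·15·7 + 5·8·2 = 80
Reduce mod 120: x ≡ 80
Check: 80 mod 8 = 0 ✓, 80 mod 15 = 5 ✓

x ≡ 80 (mod 120)


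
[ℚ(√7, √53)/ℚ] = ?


[ℚ(√7,√53):ℚ] = [ℚ(√7,√53):ℚ(√7)]·[ℚ(√7):ℚ] = 2·2 = 4

[ℚ(√7, √53)/ℚ] = 4


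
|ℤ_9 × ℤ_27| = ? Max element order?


|ℤ_9 × ℤ_27| = 9 × 27 = 243
Max element order = lcm(9,27) = 27
Cyclic? No (gcd=9)

|ℤ_9×ℤ_27| = 243, max element order = 27


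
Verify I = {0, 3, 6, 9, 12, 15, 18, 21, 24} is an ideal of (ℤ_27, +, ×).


Check ideal conditions for I = {0, 3, 6, 9, 12, 15, 18, 21, 24} in ℤ_27:
(1) I is an additive subgroup? Yes
(2) For r ∈ ℤ_27 and a ∈ I: r·a ∈ I? Yes

Yes, I is an ideal of ℤ_27


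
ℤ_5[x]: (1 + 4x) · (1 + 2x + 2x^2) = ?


Expand and collect like terms; reduce coefficients mod 5:
x^0: 1·1 = 1 ≡ 1 (mod 5)
x^1: 1·2 + 4·1 = 6 ≡ 1 (mod 5)
x^2: 1·2 + 4·2 = 10 ≡ 0 (mod 5)
x^3: 4·2 = 8 ≡ 3 (mod 5)
Result: 1 + x + 3x^3

f · g = 1 + x + 3x^3


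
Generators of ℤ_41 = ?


g generates ℤ_n iff gcd(g,n) = 1
Prime factors of 41: 41
Generators are g ∈ {1,...,40} not divisible by any of these primes.
Generators: {1, 2, 3, 4, 5, 6, 7, 8, 9, 10, 11, 12, 13, 14, 15, 16, 17, 18, 19, 20, 21, 22, 23, 24, 25, 26, 27, 28, 29, 30, 31, 32, 33, 34, 35, 36, 37, 38, 39, 40}
Number of generators = φ(41) = 40

Generators of ℤ_41 = {1, 2, 3, 4, 5, 6, 7, 8, 9, 10, 11, 12, 13, 14, 15, 16, 17, 18, 19, 20, 21, 22, 23, 24, 25, 26, 27, 28, 29, 30, 31, 32, 33, 34, 35, 36, 37, 38, 39, 40}


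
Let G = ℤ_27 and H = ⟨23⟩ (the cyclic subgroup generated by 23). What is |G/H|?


|⟨23⟩| = n / gcd(23, 27) = 27 / 1 = 27
H is normal (ℤ_27 is abelian).
|G/H| = |G| / |H| = 27 / 27 = 1

|G/H| = 1


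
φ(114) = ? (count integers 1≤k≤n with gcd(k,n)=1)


Factor n: 114 = 2 × 3 × 19
φ(n) = n · ∏(1 - 1/p) over distinct primes p | n
φ(114) = 114 · (1 - 1/2) · (1 - 1/3) · (1 - 1/19) = 36

φ(114) = 36


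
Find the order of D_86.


|D_n| = 2n (n rotations and n reflections)
|D_86| = 2×86 = 172

|D_86| = 172


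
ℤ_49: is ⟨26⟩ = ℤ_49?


g generates ℤ_n iff gcd(g, n) = 1
gcd(26, 49) = 1
Since gcd = 1, 26 is a generator.

Yes, 26 generates ℤ_49


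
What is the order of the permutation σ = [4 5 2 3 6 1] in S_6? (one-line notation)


Cycle decomposition: (1 4 3 2 5 6)
Cycle lengths: 6
Order = lcm(6) = 6

ord(σ) = 6


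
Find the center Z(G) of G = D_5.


Z(G) = {g ∈ G | gx = xg for all x ∈ G}
For odd n, Z(D_n) = {e}: no nontrivial rotation commutes with all reflections

Z(D_5) = {e}


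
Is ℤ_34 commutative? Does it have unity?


ℤ_34 is a commutative ring with unity 1; 34 = 2×17 is composite, so 2·17 ≡ 0 gives zero divisors (not an integral domain)
Commutative: Yes
Integral domain: No
Has unity: Yes

ℤ_34: Commutative=Yes, Unity=Yes


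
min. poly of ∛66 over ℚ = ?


∛66 satisfies x³ - 66 = 0, irreducible over ℚ (no rational root; 66 is not a perfect cube)

Minimal polynomial: x³ - 66


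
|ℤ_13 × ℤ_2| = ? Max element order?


|ℤ_13 × ℤ_2| = 13 × 2 = 26
Max element order = lcm(13,2) = 26
Cyclic? Yes (gcd=1)

|ℤ_13×ℤ_2| = 26, max element order = 26


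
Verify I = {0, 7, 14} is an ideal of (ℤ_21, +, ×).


Check ideal conditions for I = {0, 7, 14} in ℤ_21:
(1) I is an additive subgroup? Yes
(2) For r ∈ ℤ_21 and a ∈ I: r·a ∈ I? Yes

Yes, I is an ideal of ℤ_21


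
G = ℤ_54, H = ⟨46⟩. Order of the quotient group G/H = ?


|⟨46⟩| = n / gcd(46, 54) = 54 / 2 = 27
H is normal (ℤ_54 is abelian).
|G/H| = |G| / |H| = 54 / 27 = 2

|G/H| = 2


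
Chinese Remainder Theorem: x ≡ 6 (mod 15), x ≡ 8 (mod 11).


m₁ = 15, m₂ = 11, gcd = 1, so CRT applies. M = m₁·m₂ = 165
Let M₁ = M/m₁ = 11, M₂ = M/m₂ = 15
Find y₁ ≡ M₁⁻¹ (mod m₁): 11⁻¹ ≡ 11 (mod 15)
Find y₂ ≡ M₂⁻¹ (mod m₂): 15⁻¹ ≡ 3 (mod 11)
x = a₁·M₁·y₁ + a₂·M₂·y₂ = 6·11·11 + 8·15·3 = 1086
Reduce mod 165: x ≡ 96
Check: 96 mod 15 = 6 ✓, 96 mod 11 = 8 ✓

x ≡ 96 (mod 165)


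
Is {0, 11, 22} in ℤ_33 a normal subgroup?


H = {0, 11, 22} in ℤ_33
ℤ_33 is abelian; every subgroup of an abelian group is normal

Yes, normal subgroup


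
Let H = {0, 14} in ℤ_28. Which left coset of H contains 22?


22 + H = {22 + h (mod 28) : h ∈ H}
22+0=22, 22+14=8
22 + H = {8, 22} = 8 + H

22 + H = {8, 22}


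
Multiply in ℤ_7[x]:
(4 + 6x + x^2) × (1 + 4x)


Expand and collect like terms; reduce coefficients mod 7:
x^0: 4·1 = 4 ≡ 4 (mod 7)
x^1: 4·4 + 6·1 = 22 ≡ 1 (mod 7)
x^2: 6·4 + 1·1 = 25 ≡ 4 (mod 7)
x^3: 1·4 = 4 ≡ 4 (mod 7)
Result: 4 + x + 4x^2 + 4x^3

f · g = 4 + x + 4x^2 + 4x^3


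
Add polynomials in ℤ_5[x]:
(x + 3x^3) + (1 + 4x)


Add coefficients mod 5:
x^0: 0 + 1 = 1 (mod 5)
x^1: 1 + 4 = 0 (mod 5)
x^2: 0 + 0 = 0 (mod 5)
x^3: 3 + 0 = 3 (mod 5)
Result: 1 + 3x^3

f + g = 1 + 3x^3


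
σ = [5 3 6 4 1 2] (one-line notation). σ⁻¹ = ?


To find σ⁻¹, swap domain and range:
σ(1) = 5 → σ⁻¹(5) = 1
σ(2) = 3 → σ⁻¹(3) = 2
σ(3) = 6 → σ⁻¹(6) = 3
σ(4) = 4 → σ⁻¹(4) = 4
σ(5) = 1 → σ⁻¹(1) = 5
σ(6) = 2 → σ⁻¹(2) = 6

σ⁻¹ = [5 6 2 4 1 3]


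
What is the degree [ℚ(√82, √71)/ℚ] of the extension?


[ℚ(√82,√71):ℚ] = [ℚ(√82,√71):ℚ(√82)]·[ℚ(√82):ℚ] = 2·2 = 4

[ℚ(√82, √71)/ℚ] = 4


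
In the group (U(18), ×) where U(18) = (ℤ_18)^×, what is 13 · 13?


Operation: multiplication mod 18
13 · 13 = (a × b) mod 18 with a = 13, b = 13

13 · 13 = 7
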